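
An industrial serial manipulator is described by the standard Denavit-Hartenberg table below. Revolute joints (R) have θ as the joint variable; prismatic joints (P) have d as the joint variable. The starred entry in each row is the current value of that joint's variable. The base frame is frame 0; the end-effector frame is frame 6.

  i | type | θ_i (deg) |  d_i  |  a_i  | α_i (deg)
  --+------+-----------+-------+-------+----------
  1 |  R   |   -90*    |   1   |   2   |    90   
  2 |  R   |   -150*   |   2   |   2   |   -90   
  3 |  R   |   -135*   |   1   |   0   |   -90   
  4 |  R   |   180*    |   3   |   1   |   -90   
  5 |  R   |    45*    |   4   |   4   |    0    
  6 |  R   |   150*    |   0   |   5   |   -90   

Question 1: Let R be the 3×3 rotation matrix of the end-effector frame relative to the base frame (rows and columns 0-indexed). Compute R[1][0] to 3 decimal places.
-0.433

End-effector x-axis (col 0 of R) = (-0.8660,-0.4330,0.2500)
R[1][0] = -0.4330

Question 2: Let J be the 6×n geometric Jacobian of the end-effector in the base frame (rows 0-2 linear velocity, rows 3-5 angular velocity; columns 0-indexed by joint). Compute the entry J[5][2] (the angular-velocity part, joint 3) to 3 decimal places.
axis z_2 = (-0.0000,-0.5000,-0.8660); lever o_n−o_2 = (-1.7443,-2.2156,-4.4943)
cross product → J_v[:, 2] = (0.3284,1.5106,-0.8722)
J_ω[:, 2] = z_2
entry J[5][2] = -0.8660

-0.866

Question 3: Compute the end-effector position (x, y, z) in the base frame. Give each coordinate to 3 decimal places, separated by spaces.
after link 1: o_1 = (0.0000, -2.0000, 1.0000)
after link 2: o_2 = (-2.0000, -0.2679, 0.0000)
after link 3: o_3 = (-2.0000, -0.7679, -0.8660)
after link 4: o_4 = (-3.4142, 1.6815, -2.2802)
after link 5: o_5 = (0.5858, -0.3185, -5.7443)
after link 6: o_6 = (-3.7443, -2.4835, -4.4943)

-3.744 -2.484 -4.494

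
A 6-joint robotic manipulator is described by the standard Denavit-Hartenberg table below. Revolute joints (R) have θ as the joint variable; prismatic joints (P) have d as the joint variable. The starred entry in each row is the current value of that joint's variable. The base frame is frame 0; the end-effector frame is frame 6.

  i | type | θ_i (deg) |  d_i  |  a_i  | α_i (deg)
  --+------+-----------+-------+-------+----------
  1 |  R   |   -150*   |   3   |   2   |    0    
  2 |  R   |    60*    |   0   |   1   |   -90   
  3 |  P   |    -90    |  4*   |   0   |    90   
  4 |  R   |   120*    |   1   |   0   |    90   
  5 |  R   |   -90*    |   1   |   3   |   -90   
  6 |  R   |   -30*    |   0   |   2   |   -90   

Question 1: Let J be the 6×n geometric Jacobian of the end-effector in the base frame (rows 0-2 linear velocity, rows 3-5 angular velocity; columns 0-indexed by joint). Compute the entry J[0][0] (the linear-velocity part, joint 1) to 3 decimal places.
5.732

axis z_0 = ẑ; lever o_n−o_0 = (3.2679,-5.7321,4.7321)
cross product → J_v[:, 0] = (5.7321,3.2679,-0.0000)
J_ω[:, 0] = z_0
entry J[0][0] = 5.7321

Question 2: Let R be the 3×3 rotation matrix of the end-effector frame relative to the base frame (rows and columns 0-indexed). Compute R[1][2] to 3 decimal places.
End-effector z-axis (col 2 of R) = (-0.4330,-0.5000,-0.7500)
R[1][2] = -0.5000

-0.500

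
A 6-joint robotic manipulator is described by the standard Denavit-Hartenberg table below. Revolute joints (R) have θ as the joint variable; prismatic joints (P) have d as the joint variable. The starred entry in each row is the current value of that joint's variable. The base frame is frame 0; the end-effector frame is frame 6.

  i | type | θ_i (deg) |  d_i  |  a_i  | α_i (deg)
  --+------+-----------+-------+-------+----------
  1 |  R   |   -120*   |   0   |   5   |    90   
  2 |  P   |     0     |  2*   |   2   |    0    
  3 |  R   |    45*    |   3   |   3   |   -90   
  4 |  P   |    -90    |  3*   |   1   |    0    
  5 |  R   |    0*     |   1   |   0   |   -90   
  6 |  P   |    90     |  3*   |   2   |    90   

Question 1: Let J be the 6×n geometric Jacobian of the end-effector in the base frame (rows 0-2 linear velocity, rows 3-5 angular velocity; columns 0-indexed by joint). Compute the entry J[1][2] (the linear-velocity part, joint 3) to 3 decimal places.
axis z_2 = (-0.8660,0.5000,0.0000); lever o_n−o_2 = (-4.8783,-0.4495,5.6569)
cross product → J_v[:, 2] = (2.8284,4.8990,2.8284)
J_ω[:, 2] = z_2
entry J[1][2] = 4.8990

4.899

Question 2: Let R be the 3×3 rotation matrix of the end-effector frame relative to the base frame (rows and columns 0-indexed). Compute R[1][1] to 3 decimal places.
End-effector y-axis (col 1 of R) = (-0.3536,-0.6124,0.7071)
R[1][1] = -0.6124

-0.612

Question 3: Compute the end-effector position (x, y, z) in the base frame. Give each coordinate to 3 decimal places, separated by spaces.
-10.110 -5.512 5.657

after link 1: o_1 = (-2.5000, -4.3301, 0.0000)
after link 2: o_2 = (-5.2321, -5.0622, 0.0000)
after link 3: o_3 = (-8.8908, -5.3993, 2.1213)
after link 4: o_4 = (-8.6962, -3.0622, 4.2426)
after link 5: o_5 = (-8.3426, -2.4498, 4.9497)
after link 6: o_6 = (-10.1104, -5.5117, 5.6569)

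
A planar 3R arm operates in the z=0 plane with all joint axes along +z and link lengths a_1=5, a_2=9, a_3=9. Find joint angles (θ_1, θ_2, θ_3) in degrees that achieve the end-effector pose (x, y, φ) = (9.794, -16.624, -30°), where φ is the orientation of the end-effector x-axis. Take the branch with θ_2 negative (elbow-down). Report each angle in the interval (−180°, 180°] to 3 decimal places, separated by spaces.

-41.262 -60.007 71.269

wrist centre = target − a_3·(cos φ, sin φ) = (1.9998, -12.1240)
cos θ_2 = (150.9905−5²−9²)/(2·5·9) = 0.4999; θ_2 = -60.0070° (elbow-down)
β = atan2(-12.1240,1.9998) = -80.6338°; ψ = atan2(-7.7948,9.4990) = -39.3718°
θ_1 = β − ψ = -41.2620°
θ_3 = φ − θ_1 − θ_2 = 71.2690° (wrapped to (-180°,180°])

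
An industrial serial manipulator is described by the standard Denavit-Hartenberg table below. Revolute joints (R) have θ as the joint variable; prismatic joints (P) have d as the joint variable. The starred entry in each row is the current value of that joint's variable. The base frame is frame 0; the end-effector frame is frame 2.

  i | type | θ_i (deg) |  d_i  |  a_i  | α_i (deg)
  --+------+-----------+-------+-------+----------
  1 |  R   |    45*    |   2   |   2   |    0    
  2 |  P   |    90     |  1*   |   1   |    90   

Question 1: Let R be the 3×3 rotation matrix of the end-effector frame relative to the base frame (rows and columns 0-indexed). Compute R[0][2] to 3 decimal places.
End-effector z-axis (col 2 of R) = (0.7071,0.7071,0.0000)
R[0][2] = 0.7071

0.707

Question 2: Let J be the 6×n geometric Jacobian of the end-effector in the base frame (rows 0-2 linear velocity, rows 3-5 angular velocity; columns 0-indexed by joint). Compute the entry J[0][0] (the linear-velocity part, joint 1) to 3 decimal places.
-2.121

axis z_0 = ẑ; lever o_n−o_0 = (0.7071,2.1213,3.0000)
cross product → J_v[:, 0] = (-2.1213,0.7071,0.0000)
J_ω[:, 0] = z_0
entry J[0][0] = -2.1213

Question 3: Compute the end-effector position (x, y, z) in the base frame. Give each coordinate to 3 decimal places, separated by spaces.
after link 1: o_1 = (1.4142, 1.4142, 2.0000)
after link 2: o_2 = (0.7071, 2.1213, 3.0000)

0.707 2.121 3.000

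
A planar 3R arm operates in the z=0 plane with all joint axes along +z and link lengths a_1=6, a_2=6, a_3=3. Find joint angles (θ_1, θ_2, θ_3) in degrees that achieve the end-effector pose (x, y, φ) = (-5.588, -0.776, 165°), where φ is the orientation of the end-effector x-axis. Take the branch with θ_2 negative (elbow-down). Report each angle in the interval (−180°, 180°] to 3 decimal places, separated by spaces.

wrist centre = target − a_3·(cos φ, sin φ) = (-2.6902, -1.5525)
cos θ_2 = (9.6474−6²−6²)/(2·6·6) = -0.8660; θ_2 = -149.9980° (elbow-down)
β = atan2(-1.5525,-2.6902) = -150.0119°; ψ = atan2(-3.0002,0.8040) = -74.9990°
θ_1 = β − ψ = -75.0129°
θ_3 = φ − θ_1 − θ_2 = 30.0109° (wrapped to (-180°,180°])

-75.013 -149.998 30.011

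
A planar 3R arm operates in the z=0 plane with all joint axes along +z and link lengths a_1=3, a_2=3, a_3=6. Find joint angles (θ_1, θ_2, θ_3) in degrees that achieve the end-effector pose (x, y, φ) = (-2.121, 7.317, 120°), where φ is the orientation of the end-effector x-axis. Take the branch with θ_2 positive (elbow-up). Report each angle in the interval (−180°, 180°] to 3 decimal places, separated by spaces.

wrist centre = target − a_3·(cos φ, sin φ) = (0.8790, 2.1208)
cos θ_2 = (5.2706−3²−3²)/(2·3·3) = -0.7072; θ_2 = 135.0065° (elbow-up)
β = atan2(2.1208,0.8790) = 67.4881°; ψ = atan2(2.1211,0.8784) = 67.5032°
θ_1 = β − ψ = -0.0151°
θ_3 = φ − θ_1 − θ_2 = -14.9913° (wrapped to (-180°,180°])

-0.015 135.006 -14.991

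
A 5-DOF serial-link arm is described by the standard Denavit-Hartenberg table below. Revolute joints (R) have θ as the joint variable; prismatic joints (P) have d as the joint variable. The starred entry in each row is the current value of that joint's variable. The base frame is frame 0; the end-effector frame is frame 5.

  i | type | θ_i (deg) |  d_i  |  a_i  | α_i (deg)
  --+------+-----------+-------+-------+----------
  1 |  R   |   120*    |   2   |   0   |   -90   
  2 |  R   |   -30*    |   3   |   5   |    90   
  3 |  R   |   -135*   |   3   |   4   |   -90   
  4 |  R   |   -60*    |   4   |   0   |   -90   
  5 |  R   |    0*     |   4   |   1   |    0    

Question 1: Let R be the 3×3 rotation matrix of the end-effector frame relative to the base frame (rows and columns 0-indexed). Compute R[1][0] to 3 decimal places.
-0.463

End-effector x-axis (col 0 of R) = (0.6758,-0.4634,0.5732)
R[1][0] = -0.4634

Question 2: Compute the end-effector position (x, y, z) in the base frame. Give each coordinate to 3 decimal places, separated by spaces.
4.244 3.570 4.715

after link 1: o_1 = (0.0000, 0.0000, 2.0000)
after link 2: o_2 = (-4.7631, 2.2500, 4.5000)
after link 3: o_3 = (-0.3389, 0.2439, 5.6839)
after link 4: o_4 = (0.8858, 3.7794, 7.0981)
after link 5: o_5 = (4.2436, 3.5697, 4.7145)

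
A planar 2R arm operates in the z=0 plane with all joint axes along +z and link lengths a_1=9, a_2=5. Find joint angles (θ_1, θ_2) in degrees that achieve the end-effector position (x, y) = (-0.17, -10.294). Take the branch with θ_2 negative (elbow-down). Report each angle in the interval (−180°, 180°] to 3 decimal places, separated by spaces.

cos θ_2 = (105.9953−9²−5²)/(2·9·5) = -0.0001; θ_2 = -90.0030° (elbow-down)
β = atan2(-10.2940,-0.1700) = -90.9461°; ψ = atan2(-5.0000,8.9997) = -29.0553°
θ_1 = β − ψ = -61.8908°

-61.891 -90.003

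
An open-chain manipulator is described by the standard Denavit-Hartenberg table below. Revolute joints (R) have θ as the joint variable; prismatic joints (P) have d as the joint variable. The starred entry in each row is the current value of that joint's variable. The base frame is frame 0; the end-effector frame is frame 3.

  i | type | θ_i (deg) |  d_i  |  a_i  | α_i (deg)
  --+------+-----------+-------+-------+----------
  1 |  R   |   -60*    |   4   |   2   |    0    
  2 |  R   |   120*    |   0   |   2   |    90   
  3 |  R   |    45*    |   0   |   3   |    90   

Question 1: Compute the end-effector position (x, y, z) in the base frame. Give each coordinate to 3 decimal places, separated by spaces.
after link 1: o_1 = (1.0000, -1.7321, 4.0000)
after link 2: o_2 = (2.0000, 0.0000, 4.0000)
after link 3: o_3 = (3.0607, 1.8371, 6.1213)

3.061 1.837 6.121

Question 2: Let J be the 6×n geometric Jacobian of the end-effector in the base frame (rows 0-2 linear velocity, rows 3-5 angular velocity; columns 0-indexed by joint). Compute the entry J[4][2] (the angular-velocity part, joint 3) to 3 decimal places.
-0.500

axis z_2 = (0.8660,-0.5000,0.0000); lever o_n−o_2 = (1.0607,1.8371,2.1213)
cross product → J_v[:, 2] = (-1.0607,-1.8371,2.1213)
J_ω[:, 2] = z_2
entry J[4][2] = -0.5000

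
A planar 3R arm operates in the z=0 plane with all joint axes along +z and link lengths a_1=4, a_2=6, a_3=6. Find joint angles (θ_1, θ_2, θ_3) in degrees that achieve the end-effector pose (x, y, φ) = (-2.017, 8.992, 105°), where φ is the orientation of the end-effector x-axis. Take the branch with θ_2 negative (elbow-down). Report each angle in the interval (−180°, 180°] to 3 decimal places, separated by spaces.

wrist centre = target − a_3·(cos φ, sin φ) = (-0.4641, 3.1964)
cos θ_2 = (10.4326−4²−6²)/(2·4·6) = -0.8660; θ_2 = -149.9956° (elbow-down)
β = atan2(3.1964,-0.4641) = 98.2609°; ψ = atan2(-3.0004,-1.1959) = -111.7316°
θ_1 = β − ψ = 209.9925°
θ_3 = φ − θ_1 − θ_2 = 45.0031° (wrapped to (-180°,180°])

-150.007 -149.996 45.003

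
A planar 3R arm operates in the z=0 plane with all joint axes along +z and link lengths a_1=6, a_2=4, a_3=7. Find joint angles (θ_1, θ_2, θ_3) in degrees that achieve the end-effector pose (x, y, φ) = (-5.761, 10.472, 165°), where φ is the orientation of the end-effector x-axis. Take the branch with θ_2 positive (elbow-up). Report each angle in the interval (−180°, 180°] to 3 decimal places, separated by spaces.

wrist centre = target − a_3·(cos φ, sin φ) = (1.0005, 8.6603)
cos θ_2 = (76.0012−6²−4²)/(2·6·4) = 0.5000; θ_2 = 59.9984° (elbow-up)
β = atan2(8.6603,1.0005) = 83.4101°; ψ = atan2(3.4640,8.0001) = 23.4126°
θ_1 = β − ψ = 59.9975°
θ_3 = φ − θ_1 − θ_2 = 45.0042° (wrapped to (-180°,180°])

59.997 59.998 45.004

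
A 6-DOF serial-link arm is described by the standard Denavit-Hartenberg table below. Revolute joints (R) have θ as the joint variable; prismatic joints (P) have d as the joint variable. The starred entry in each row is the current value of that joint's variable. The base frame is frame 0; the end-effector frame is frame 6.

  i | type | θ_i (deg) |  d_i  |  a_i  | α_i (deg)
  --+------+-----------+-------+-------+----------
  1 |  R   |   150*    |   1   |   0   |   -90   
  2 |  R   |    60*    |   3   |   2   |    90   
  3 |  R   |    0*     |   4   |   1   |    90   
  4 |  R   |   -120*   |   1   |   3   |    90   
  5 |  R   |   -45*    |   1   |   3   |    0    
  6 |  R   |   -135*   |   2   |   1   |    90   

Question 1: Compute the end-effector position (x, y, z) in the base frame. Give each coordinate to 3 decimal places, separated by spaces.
-2.791 -3.148 3.402

after link 1: o_1 = (0.0000, 0.0000, 1.0000)
after link 2: o_2 = (-2.3660, -2.0981, -0.7321)
after link 3: o_3 = (-5.7990, -0.1160, 0.4019)
after link 4: o_4 = (-2.7010, -0.7500, 0.4019)
after link 5: o_5 = (-1.9245, -3.6478, 1.4019)
after link 6: o_6 = (-2.7905, -3.1478, 3.4019)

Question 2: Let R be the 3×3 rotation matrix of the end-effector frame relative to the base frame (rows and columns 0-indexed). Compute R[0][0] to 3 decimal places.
End-effector x-axis (col 0 of R) = (-0.8660,0.5000,0.0000)
R[0][0] = -0.8660

-0.866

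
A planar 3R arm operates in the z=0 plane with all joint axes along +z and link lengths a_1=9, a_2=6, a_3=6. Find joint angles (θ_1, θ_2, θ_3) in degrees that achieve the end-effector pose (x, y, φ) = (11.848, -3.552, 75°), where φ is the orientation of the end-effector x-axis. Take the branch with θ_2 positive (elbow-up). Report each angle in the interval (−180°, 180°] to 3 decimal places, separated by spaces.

wrist centre = target − a_3·(cos φ, sin φ) = (10.2951, -9.3476)
cos θ_2 = (193.3656−9²−6²)/(2·9·6) = 0.7071; θ_2 = 45.0015° (elbow-up)
β = atan2(-9.3476,10.2951) = -42.2383°; ψ = atan2(4.2427,13.2425) = 17.7648°
θ_1 = β − ψ = -60.0031°
θ_3 = φ − θ_1 − θ_2 = 90.0017° (wrapped to (-180°,180°])

-60.003 45.001 90.002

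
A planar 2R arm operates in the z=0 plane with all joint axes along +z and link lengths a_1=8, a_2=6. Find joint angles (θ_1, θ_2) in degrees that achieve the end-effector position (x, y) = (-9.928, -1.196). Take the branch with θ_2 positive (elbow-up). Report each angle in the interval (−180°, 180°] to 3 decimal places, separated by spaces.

cos θ_2 = (99.9956−8²−6²)/(2·8·6) = -0.0000; θ_2 = 90.0026° (elbow-up)
β = atan2(-1.1960,-9.9280) = -173.1308°; ψ = atan2(6.0000,7.9997) = 36.8708°
θ_1 = β − ψ = -210.0017°

149.998 90.003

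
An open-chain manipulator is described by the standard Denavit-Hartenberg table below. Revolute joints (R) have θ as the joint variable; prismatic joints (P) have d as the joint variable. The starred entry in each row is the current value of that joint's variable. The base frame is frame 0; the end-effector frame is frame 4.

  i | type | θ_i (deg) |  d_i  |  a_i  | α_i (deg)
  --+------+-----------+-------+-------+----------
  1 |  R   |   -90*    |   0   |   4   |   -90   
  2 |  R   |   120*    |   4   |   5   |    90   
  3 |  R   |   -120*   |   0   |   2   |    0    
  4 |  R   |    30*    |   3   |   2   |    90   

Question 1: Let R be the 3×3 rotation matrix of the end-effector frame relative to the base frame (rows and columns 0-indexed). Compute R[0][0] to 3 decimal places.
-1.000

End-effector x-axis (col 0 of R) = (-1.0000,-0.0000,-0.0000)
R[0][0] = -1.0000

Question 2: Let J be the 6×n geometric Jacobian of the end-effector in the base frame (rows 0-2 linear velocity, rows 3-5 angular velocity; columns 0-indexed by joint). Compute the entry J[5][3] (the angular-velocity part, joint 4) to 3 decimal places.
-0.500

axis z_3 = (0.0000,-0.8660,-0.5000); lever o_n−o_3 = (-2.0000,-2.5981,-1.5000)
cross product → J_v[:, 3] = (0.0000,1.0000,-1.7321)
J_ω[:, 3] = z_3
entry J[5][3] = -0.5000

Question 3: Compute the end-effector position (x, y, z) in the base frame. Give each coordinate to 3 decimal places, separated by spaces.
0.268 -4.598 -4.964

after link 1: o_1 = (0.0000, -4.0000, 0.0000)
after link 2: o_2 = (4.0000, -1.5000, -4.3301)
after link 3: o_3 = (2.2679, -2.0000, -3.4641)
after link 4: o_4 = (0.2679, -4.5981, -4.9641)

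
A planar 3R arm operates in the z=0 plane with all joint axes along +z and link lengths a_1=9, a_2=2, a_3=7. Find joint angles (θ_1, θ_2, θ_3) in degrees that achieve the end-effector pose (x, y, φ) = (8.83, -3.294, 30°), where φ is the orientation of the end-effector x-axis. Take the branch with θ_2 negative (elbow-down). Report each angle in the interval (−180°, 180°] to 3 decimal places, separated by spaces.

wrist centre = target − a_3·(cos φ, sin φ) = (2.7678, -6.7940)
cos θ_2 = (53.8193−9²−2²)/(2·9·2) = -0.8661; θ_2 = -150.0121° (elbow-down)
β = atan2(-6.7940,2.7678) = -67.8344°; ψ = atan2(-0.9996,7.2677) = -7.8315°
θ_1 = β − ψ = -60.0029°
θ_3 = φ − θ_1 − θ_2 = -119.9850° (wrapped to (-180°,180°])

-60.003 -150.012 -119.985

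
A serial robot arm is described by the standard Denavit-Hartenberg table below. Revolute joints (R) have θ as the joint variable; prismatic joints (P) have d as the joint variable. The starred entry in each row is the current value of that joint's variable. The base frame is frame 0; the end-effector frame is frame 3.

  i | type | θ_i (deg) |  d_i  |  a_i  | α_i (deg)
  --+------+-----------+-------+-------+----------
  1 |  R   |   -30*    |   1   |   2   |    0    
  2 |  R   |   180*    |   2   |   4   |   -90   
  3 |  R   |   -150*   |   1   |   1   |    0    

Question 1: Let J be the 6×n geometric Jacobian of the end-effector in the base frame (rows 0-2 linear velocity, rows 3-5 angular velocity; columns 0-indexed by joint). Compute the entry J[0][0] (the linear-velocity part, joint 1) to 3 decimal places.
axis z_0 = ẑ; lever o_n−o_0 = (-1.4821,-0.2990,3.5000)
cross product → J_v[:, 0] = (0.2990,-1.4821,0.0000)
J_ω[:, 0] = z_0
entry J[0][0] = 0.2990

0.299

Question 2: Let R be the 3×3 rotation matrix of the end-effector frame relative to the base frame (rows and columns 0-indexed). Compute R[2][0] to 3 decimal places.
End-effector x-axis (col 0 of R) = (0.7500,-0.4330,0.5000)
R[2][0] = 0.5000

0.500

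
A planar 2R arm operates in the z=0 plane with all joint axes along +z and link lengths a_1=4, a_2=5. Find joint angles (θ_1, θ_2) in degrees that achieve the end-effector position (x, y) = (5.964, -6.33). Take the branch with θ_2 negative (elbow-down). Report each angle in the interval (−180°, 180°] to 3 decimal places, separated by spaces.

cos θ_2 = (75.6382−4²−5²)/(2·4·5) = 0.8660; θ_2 = -30.0081° (elbow-down)
β = atan2(-6.3300,5.9640) = -46.7052°; ψ = atan2(-2.5006,8.3298) = -16.7098°
θ_1 = β − ψ = -29.9954°

-29.995 -30.008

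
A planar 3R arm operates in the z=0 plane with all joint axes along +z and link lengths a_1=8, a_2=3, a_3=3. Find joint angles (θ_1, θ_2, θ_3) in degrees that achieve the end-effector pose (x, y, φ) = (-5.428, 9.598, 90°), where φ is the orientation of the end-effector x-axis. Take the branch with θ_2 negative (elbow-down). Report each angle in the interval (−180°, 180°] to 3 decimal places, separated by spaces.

150.000 -90.004 30.004

wrist centre = target − a_3·(cos φ, sin φ) = (-5.4280, 6.5980)
cos θ_2 = (72.9968−8²−3²)/(2·8·3) = -0.0001; θ_2 = -90.0038° (elbow-down)
β = atan2(6.5980,-5.4280) = 129.4432°; ψ = atan2(-3.0000,7.9998) = -20.5565°
θ_1 = β − ψ = 149.9997°
θ_3 = φ − θ_1 − θ_2 = 30.0041° (wrapped to (-180°,180°])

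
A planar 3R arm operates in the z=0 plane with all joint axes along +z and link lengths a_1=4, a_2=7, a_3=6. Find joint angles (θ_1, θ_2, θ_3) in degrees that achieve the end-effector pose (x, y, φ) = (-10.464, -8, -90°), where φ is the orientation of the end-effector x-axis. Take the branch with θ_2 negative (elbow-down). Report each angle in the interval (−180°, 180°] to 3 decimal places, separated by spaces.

-149.997 -30.004 90.001

wrist centre = target − a_3·(cos φ, sin φ) = (-10.4640, -2.0000)
cos θ_2 = (113.4953−4²−7²)/(2·4·7) = 0.8660; θ_2 = -30.0044° (elbow-down)
β = atan2(-2.0000,-10.4640) = -169.1795°; ψ = atan2(-3.5005,10.0619) = -19.1824°
θ_1 = β − ψ = -149.9971°
θ_3 = φ − θ_1 − θ_2 = 90.0014° (wrapped to (-180°,180°])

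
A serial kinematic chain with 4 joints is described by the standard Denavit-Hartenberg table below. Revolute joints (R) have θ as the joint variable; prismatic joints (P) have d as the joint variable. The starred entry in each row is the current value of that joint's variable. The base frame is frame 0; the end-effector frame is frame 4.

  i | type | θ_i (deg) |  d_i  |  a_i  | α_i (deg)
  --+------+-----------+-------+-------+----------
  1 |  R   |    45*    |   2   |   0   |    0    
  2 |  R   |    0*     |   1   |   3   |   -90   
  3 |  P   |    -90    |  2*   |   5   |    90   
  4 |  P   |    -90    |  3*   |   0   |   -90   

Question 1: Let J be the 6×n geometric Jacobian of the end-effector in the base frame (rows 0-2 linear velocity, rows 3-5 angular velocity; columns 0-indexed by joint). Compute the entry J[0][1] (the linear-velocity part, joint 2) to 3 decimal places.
axis z_1 = (0.0000,0.0000,1.0000); lever o_n−o_1 = (-1.4142,1.4142,6.0000)
cross product → J_v[:, 1] = (-1.4142,-1.4142,0.0000)
J_ω[:, 1] = z_1
entry J[0][1] = -1.4142

-1.414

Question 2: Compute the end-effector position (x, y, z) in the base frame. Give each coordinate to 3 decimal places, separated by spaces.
after link 1: o_1 = (0.0000, 0.0000, 2.0000)
after link 2: o_2 = (2.1213, 2.1213, 3.0000)
after link 3: o_3 = (0.7071, 3.5355, 8.0000)
after link 4: o_4 = (-1.4142, 1.4142, 8.0000)

-1.414 1.414 8.000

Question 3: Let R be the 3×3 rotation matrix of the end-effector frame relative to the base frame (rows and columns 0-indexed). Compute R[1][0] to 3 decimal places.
End-effector x-axis (col 0 of R) = (0.7071,-0.7071,0.0000)
R[1][0] = -0.7071

-0.707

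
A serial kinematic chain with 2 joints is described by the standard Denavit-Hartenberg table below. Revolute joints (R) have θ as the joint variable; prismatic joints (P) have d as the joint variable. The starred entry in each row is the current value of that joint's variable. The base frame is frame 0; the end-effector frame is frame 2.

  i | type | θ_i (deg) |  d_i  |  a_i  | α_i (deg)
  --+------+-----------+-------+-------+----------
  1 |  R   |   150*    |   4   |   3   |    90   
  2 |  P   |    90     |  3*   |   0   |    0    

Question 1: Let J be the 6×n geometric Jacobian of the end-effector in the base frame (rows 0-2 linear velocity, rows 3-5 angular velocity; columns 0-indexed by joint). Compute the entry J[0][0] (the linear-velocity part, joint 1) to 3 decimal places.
axis z_0 = ẑ; lever o_n−o_0 = (-1.0981,4.0981,4.0000)
cross product → J_v[:, 0] = (-4.0981,-1.0981,0.0000)
J_ω[:, 0] = z_0
entry J[0][0] = -4.0981

-4.098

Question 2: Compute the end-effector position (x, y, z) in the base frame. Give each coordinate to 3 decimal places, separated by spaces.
after link 1: o_1 = (-2.5981, 1.5000, 4.0000)
after link 2: o_2 = (-1.0981, 4.0981, 4.0000)

-1.098 4.098 4.000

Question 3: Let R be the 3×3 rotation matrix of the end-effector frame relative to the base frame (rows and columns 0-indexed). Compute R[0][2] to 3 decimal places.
0.500

End-effector z-axis (col 2 of R) = (0.5000,0.8660,0.0000)
R[0][2] = 0.5000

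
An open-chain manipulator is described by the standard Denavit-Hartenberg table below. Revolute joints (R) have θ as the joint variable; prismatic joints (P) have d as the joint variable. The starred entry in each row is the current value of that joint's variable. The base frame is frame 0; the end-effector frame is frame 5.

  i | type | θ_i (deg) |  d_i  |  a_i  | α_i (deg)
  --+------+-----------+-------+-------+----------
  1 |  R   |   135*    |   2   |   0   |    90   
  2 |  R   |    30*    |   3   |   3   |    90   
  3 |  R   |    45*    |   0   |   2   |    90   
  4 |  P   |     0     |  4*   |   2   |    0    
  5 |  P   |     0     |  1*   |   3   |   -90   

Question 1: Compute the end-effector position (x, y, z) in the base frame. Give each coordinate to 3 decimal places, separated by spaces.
-3.912 10.155 7.743

after link 1: o_1 = (0.0000, 0.0000, 2.0000)
after link 2: o_2 = (0.2842, 3.9584, 3.5000)
after link 3: o_3 = (0.4182, 5.8245, 4.2071)
after link 4: o_4 = (-3.1799, 7.4225, 6.3284)
after link 5: o_5 = (-3.9119, 10.1546, 7.7426)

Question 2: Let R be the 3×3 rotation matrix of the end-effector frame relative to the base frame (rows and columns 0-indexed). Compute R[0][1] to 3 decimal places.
0.933

End-effector y-axis (col 1 of R) = (0.9330,0.0670,-0.3536)
R[0][1] = 0.9330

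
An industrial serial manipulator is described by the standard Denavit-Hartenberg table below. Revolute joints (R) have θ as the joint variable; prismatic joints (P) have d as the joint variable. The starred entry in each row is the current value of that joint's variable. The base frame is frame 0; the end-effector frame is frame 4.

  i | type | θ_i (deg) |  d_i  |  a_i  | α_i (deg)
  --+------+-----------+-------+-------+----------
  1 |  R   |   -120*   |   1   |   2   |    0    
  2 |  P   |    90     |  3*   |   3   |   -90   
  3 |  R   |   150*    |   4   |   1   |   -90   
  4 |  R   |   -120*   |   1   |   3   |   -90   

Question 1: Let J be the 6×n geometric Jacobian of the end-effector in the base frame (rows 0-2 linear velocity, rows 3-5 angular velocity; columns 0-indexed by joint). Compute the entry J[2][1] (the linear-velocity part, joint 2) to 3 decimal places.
1.000

prismatic axis z_1 = (0.0000,0.0000,1.0000)
J_v[:, 1] = z_1; J_ω[:, 1] = (0,0,0)
entry J[2][1] = 1.0000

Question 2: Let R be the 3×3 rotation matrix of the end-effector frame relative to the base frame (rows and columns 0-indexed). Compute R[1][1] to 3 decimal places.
-0.250

End-effector y-axis (col 1 of R) = (0.4330,-0.2500,-0.8660)
R[1][1] = -0.2500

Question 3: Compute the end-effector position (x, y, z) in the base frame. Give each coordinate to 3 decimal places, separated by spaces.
4.839 2.516 5.116

after link 1: o_1 = (-1.0000, -1.7321, 1.0000)
after link 2: o_2 = (1.5981, -3.2321, 4.0000)
after link 3: o_3 = (2.8481, 0.6651, 3.5000)
after link 4: o_4 = (4.8391, 2.5155, 5.1160)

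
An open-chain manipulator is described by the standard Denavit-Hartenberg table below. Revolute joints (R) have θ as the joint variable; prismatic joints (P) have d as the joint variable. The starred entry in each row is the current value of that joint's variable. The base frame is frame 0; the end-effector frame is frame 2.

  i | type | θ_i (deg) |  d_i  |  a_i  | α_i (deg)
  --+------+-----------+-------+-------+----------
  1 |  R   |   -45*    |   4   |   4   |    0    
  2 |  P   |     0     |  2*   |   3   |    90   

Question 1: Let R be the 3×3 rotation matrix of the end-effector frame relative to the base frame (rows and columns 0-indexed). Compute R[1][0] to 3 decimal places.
-0.707

End-effector x-axis (col 0 of R) = (0.7071,-0.7071,0.0000)
R[1][0] = -0.7071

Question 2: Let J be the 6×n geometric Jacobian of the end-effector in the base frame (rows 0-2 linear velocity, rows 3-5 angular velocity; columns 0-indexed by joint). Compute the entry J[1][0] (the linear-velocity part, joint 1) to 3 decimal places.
axis z_0 = ẑ; lever o_n−o_0 = (4.9497,-4.9497,6.0000)
cross product → J_v[:, 0] = (4.9497,4.9497,-0.0000)
J_ω[:, 0] = z_0
entry J[1][0] = 4.9497

4.950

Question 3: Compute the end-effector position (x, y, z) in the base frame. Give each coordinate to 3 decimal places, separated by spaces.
after link 1: o_1 = (2.8284, -2.8284, 4.0000)
after link 2: o_2 = (4.9497, -4.9497, 6.0000)

4.950 -4.950 6.000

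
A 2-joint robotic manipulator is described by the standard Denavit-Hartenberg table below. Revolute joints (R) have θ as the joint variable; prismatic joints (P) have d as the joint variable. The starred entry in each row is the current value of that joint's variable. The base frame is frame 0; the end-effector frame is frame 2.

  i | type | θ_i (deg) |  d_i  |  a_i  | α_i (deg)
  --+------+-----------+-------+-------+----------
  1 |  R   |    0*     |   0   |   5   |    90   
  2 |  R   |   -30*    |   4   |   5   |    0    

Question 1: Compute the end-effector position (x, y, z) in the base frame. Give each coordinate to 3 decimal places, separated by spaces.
after link 1: o_1 = (5.0000, 0.0000, 0.0000)
after link 2: o_2 = (9.3301, -4.0000, -2.5000)

9.330 -4.000 -2.500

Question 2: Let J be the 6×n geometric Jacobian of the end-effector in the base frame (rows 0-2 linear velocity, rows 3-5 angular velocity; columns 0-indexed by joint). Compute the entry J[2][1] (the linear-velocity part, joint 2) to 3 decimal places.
4.330

axis z_1 = (0.0000,-1.0000,0.0000); lever o_n−o_1 = (4.3301,-4.0000,-2.5000)
cross product → J_v[:, 1] = (2.5000,0.0000,4.3301)
J_ω[:, 1] = z_1
entry J[2][1] = 4.3301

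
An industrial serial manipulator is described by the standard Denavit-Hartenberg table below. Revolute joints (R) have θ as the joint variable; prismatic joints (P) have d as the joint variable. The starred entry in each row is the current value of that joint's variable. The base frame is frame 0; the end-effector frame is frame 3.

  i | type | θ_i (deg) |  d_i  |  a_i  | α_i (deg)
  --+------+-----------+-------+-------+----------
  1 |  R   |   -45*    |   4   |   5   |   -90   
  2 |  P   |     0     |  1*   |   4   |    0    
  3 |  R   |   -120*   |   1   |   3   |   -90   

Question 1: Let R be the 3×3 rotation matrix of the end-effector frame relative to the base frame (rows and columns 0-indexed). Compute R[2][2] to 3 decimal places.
0.500

End-effector z-axis (col 2 of R) = (0.6124,-0.6124,0.5000)
R[2][2] = 0.5000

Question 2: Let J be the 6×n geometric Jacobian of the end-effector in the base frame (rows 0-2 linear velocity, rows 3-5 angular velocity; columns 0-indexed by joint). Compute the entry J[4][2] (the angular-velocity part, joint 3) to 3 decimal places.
0.707

axis z_2 = (0.7071,0.7071,0.0000); lever o_n−o_2 = (-0.3536,1.7678,2.5981)
cross product → J_v[:, 2] = (1.8371,-1.8371,1.5000)
J_ω[:, 2] = z_2
entry J[4][2] = 0.7071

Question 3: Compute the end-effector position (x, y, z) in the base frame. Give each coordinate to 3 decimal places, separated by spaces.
after link 1: o_1 = (3.5355, -3.5355, 4.0000)
after link 2: o_2 = (7.0711, -5.6569, 4.0000)
after link 3: o_3 = (6.7175, -3.8891, 6.5981)

6.718 -3.889 6.598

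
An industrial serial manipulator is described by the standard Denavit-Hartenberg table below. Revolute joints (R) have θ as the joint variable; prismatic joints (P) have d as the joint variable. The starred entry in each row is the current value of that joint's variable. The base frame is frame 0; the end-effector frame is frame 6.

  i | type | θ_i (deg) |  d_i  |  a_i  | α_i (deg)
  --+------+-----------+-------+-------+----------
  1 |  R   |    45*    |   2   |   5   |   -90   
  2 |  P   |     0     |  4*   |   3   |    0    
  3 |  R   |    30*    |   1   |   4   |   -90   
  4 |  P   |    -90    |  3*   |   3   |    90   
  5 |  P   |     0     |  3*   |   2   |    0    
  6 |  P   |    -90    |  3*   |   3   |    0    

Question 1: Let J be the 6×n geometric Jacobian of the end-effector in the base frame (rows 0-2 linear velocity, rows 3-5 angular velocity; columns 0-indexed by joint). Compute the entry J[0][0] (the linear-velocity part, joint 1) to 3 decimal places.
axis z_0 = ẑ; lever o_n−o_0 = (-2.6390,11.5032,3.0000)
cross product → J_v[:, 0] = (-11.5032,-2.6390,0.0000)
J_ω[:, 0] = z_0
entry J[0][0] = -11.5032

-11.503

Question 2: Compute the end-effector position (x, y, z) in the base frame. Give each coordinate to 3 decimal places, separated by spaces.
-2.639 11.503 3.000

after link 1: o_1 = (3.5355, 3.5355, 2.0000)
after link 2: o_2 = (2.8284, 8.4853, 2.0000)
after link 3: o_3 = (4.5708, 11.6419, 0.0000)
after link 4: o_4 = (1.3888, 12.7025, -2.5981)
after link 5: o_5 = (-1.8625, 12.2796, -1.0981)
after link 6: o_6 = (-2.6390, 11.5032, 3.0000)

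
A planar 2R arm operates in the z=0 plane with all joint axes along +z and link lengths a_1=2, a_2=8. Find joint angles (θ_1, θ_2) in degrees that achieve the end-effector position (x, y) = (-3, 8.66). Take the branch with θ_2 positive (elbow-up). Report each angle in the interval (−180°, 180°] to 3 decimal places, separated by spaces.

59.993 60.009

cos θ_2 = (83.9956−2²−8²)/(2·2·8) = 0.4999; θ_2 = 60.0091° (elbow-up)
β = atan2(8.6600,-3.0000) = 109.1071°; ψ = atan2(6.9288,5.9989) = 49.1144°
θ_1 = β − ψ = 59.9927°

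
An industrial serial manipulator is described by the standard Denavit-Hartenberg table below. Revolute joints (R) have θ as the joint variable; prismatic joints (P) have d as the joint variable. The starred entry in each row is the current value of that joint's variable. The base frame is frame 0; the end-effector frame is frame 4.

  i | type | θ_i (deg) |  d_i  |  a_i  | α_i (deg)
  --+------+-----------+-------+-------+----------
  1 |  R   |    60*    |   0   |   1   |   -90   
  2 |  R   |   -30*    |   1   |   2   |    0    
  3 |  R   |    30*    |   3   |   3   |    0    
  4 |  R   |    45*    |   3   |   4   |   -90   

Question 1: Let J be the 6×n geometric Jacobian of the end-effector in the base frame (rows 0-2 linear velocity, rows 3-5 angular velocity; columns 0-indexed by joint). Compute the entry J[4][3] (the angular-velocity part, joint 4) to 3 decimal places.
0.500

axis z_3 = (-0.8660,0.5000,0.0000); lever o_n−o_3 = (-1.1839,3.9495,-2.8284)
cross product → J_v[:, 3] = (-1.4142,-2.4495,-2.8284)
J_ω[:, 3] = z_3
entry J[4][3] = 0.5000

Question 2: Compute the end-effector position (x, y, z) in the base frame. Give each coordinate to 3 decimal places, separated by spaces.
-1.782 10.914 -1.828

after link 1: o_1 = (0.5000, 0.8660, 0.0000)
after link 2: o_2 = (0.5000, 2.8660, 1.0000)
after link 3: o_3 = (-0.5981, 6.9641, 1.0000)
after link 4: o_4 = (-1.7819, 10.9136, -1.8284)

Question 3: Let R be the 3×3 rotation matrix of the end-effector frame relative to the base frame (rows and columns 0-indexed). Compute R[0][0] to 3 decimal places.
End-effector x-axis (col 0 of R) = (0.3536,0.6124,-0.7071)
R[0][0] = 0.3536

0.354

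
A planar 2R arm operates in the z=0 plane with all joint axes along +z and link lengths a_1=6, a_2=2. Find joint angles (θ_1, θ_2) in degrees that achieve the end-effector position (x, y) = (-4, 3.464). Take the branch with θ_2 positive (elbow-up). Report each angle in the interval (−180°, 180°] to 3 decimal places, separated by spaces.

120.001 120.002

cos θ_2 = (27.9993−6²−2²)/(2·6·2) = -0.5000; θ_2 = 120.0019° (elbow-up)
β = atan2(3.4640,-4.0000) = 139.1074°; ψ = atan2(1.7320,4.9999) = 19.1065°
θ_1 = β − ψ = 120.0010°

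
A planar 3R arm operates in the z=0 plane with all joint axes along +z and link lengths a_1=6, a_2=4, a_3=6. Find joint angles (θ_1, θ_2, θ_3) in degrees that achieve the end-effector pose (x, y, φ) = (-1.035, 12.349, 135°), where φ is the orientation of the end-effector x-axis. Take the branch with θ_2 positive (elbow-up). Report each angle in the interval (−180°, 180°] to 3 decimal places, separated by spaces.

44.999 59.997 30.003

wrist centre = target − a_3·(cos φ, sin φ) = (3.2076, 8.1064)
cos θ_2 = (76.0020−6²−4²)/(2·6·4) = 0.5000; θ_2 = 59.9972° (elbow-up)
β = atan2(8.1064,3.2076) = 68.4116°; ψ = atan2(3.4640,8.0002) = 23.4122°
θ_1 = β − ψ = 44.9994°
θ_3 = φ − θ_1 − θ_2 = 30.0034° (wrapped to (-180°,180°])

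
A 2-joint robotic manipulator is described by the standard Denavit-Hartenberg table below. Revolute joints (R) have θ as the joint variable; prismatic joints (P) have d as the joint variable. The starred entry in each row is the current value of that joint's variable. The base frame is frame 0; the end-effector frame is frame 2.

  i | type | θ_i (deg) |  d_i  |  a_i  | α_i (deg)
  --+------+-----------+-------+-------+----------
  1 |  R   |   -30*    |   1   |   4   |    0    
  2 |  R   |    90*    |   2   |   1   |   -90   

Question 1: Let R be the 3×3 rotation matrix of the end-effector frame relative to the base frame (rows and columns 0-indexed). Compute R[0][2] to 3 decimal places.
-0.866

End-effector z-axis (col 2 of R) = (-0.8660,0.5000,0.0000)
R[0][2] = -0.8660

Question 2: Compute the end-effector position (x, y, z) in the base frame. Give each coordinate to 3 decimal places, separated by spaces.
after link 1: o_1 = (3.4641, -2.0000, 1.0000)
after link 2: o_2 = (3.9641, -1.1340, 3.0000)

3.964 -1.134 3.000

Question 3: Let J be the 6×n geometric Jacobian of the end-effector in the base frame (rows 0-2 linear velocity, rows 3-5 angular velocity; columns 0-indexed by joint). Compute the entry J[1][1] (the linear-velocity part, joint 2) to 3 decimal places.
0.500

axis z_1 = (0.0000,0.0000,1.0000); lever o_n−o_1 = (0.5000,0.8660,2.0000)
cross product → J_v[:, 1] = (-0.8660,0.5000,0.0000)
J_ω[:, 1] = z_1
entry J[1][1] = 0.5000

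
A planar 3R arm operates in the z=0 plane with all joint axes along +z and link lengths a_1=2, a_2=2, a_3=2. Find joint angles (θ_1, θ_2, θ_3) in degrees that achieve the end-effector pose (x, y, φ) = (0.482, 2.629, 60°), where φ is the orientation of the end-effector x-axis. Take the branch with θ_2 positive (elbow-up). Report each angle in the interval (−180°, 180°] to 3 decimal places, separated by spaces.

wrist centre = target − a_3·(cos φ, sin φ) = (-0.5180, 0.8969)
cos θ_2 = (1.0728−2²−2²)/(2·2·2) = -0.8659; θ_2 = 149.9850° (elbow-up)
β = atan2(0.8969,-0.5180) = 120.0070°; ψ = atan2(1.0005,0.2682) = 74.9925°
θ_1 = β − ψ = 45.0145°
θ_3 = φ − θ_1 − θ_2 = -134.9995° (wrapped to (-180°,180°])

45.014 149.985 -135.000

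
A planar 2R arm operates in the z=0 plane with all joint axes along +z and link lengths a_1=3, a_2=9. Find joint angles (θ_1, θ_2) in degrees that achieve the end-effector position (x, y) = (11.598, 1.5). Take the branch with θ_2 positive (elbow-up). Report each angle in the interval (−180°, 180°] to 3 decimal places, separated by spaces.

cos θ_2 = (136.7636−3²−9²)/(2·3·9) = 0.8660; θ_2 = 30.0038° (elbow-up)
β = atan2(1.5000,11.5980) = 7.3693°; ψ = atan2(4.5005,10.7939) = 22.6336°
θ_1 = β − ψ = -15.2643°

-15.264 30.004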